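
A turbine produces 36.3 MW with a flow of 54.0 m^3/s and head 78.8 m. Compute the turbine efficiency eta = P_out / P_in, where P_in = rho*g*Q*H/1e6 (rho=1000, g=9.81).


P_in = 1000 * 9.81 * 54.0 * 78.8 / 1e6 = 41.7435 MW
eta = 36.3 / 41.7435 = 0.8696


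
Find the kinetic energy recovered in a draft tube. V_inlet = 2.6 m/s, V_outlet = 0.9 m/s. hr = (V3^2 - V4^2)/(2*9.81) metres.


hr = (2.6^2 - 0.9^2) / (2*9.81) = 0.3033 m


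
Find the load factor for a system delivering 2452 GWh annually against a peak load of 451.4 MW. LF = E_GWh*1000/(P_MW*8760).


LF = 2452 * 1000 / (451.4 * 8760) = 0.6201


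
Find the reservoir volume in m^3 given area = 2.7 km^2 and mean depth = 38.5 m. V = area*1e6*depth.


V = 2.7 * 1e6 * 38.5 = 1.0395e+08 m^3


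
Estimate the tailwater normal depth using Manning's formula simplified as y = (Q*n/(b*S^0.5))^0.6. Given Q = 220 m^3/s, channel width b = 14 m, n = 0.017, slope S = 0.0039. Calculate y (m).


y = (220 * 0.017 / (14 * 0.0039^0.5))^0.6 = 2.3918 m


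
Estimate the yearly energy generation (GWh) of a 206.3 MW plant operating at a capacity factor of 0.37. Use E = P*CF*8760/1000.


E = 206.3 * 0.37 * 8760 / 1000 = 668.6596 GWh


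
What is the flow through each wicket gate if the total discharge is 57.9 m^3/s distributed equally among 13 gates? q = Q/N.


q = 57.9 / 13 = 4.4538 m^3/s


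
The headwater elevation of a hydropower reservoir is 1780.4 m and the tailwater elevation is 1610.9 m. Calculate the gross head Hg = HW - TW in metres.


Hg = 1780.4 - 1610.9 = 169.5000 m


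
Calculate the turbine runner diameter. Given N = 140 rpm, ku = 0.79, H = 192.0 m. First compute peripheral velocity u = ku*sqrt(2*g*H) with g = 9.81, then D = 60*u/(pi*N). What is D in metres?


u = 0.79 * sqrt(2*9.81*192.0) = 48.4872 m/s
D = 60 * 48.4872 / (pi * 140) = 6.6146 m


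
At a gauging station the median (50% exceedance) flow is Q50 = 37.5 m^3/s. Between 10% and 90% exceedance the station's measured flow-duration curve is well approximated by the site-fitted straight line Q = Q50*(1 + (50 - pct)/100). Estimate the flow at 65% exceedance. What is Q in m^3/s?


Q = 37.5 * (1 + (50 - 65)/100) = 31.8750 m^3/s


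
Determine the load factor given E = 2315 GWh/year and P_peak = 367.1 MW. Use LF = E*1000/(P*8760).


LF = 2315 * 1000 / (367.1 * 8760) = 0.7199


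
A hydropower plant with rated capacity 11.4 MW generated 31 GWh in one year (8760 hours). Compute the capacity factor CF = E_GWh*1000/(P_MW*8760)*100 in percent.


CF = 31 * 1000 / (11.4 * 8760) * 100 = 31.0422 %


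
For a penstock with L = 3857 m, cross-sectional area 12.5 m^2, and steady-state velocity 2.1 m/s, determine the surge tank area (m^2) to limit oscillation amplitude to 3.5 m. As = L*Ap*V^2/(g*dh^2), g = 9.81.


As = 3857 * 12.5 * 2.1^2 / (9.81 * 3.5^2) = 1769.2661 m^2


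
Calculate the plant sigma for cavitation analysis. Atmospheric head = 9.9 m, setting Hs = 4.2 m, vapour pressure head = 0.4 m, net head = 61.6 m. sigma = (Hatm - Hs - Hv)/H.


sigma = (9.9 - 4.2 - 0.4) / 61.6 = 0.0860


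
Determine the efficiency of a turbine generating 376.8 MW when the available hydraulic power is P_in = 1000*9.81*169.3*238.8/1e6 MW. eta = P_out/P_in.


P_in = 1000 * 9.81 * 169.3 * 238.8 / 1e6 = 396.6069 MW
eta = 376.8 / 396.6069 = 0.9501


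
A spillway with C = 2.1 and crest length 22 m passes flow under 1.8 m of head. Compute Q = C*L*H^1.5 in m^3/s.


Q = 2.1 * 22 * 1.8^1.5 = 111.5708 m^3/s


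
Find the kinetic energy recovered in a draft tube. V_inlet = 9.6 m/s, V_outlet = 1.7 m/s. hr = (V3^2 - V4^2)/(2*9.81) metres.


hr = (9.6^2 - 1.7^2) / (2*9.81) = 4.5499 m


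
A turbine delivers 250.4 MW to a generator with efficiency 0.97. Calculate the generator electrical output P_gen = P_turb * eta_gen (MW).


P_gen = 250.4 * 0.97 = 242.8880 MW


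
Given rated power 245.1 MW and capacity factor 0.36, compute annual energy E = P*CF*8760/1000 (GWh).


E = 245.1 * 0.36 * 8760 / 1000 = 772.9474 GWh


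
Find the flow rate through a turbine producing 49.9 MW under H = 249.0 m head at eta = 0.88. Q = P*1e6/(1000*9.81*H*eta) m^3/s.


Q = 49.9 * 1e6 / (1000 * 9.81 * 249.0 * 0.88) = 23.2140 m^3/s


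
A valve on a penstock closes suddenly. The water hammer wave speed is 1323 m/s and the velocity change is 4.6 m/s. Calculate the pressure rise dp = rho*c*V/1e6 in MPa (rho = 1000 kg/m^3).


dp = 1000 * 1323 * 4.6 / 1e6 = 6.0858 MPa


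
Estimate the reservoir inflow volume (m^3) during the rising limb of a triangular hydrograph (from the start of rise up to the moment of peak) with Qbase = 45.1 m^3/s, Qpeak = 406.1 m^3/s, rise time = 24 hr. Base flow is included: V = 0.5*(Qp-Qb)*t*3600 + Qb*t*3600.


V = 0.5*(406.1 - 45.1)*24*3600 + 45.1*24*3600 = 1.9492e+07 m^3


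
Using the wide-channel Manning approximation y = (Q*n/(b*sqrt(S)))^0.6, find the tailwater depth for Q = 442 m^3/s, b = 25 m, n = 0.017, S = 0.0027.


y = (442 * 0.017 / (25 * 0.0027^0.5))^0.6 = 2.8665 m


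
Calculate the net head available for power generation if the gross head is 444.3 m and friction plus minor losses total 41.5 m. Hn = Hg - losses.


Hn = 444.3 - 41.5 = 402.8000 m


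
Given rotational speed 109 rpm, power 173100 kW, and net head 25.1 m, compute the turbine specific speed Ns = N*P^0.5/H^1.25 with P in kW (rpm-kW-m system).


Ns = 109 * 173100^0.5 / 25.1^1.25 = 807.2032


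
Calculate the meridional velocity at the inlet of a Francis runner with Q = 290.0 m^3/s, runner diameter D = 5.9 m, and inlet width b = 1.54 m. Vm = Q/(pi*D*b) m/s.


Vm = 290.0 / (pi * 5.9 * 1.54) = 10.1596 m/s


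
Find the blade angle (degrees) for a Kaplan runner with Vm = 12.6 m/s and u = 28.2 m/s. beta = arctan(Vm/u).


beta = arctan(12.6 / 28.2) = 24.0755 degrees


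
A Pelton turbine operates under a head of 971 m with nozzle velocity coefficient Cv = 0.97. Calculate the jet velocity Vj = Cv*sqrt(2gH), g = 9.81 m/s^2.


Vj = 0.97 * sqrt(2*9.81*971) = 133.8847 m/s


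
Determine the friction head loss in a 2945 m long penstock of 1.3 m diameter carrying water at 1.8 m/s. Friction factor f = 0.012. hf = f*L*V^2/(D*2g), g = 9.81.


hf = 0.012 * 2945 * 1.8^2 / (1.3 * 2 * 9.81) = 4.4892 m


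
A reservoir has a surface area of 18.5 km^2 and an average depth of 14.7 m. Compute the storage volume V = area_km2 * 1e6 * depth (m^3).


V = 18.5 * 1e6 * 14.7 = 2.7195e+08 m^3


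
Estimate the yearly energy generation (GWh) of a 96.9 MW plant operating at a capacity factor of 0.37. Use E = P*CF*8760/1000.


E = 96.9 * 0.37 * 8760 / 1000 = 314.0723 GWh


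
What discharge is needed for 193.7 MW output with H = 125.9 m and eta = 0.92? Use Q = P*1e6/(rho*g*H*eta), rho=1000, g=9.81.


Q = 193.7 * 1e6 / (1000 * 9.81 * 125.9 * 0.92) = 170.4696 m^3/s


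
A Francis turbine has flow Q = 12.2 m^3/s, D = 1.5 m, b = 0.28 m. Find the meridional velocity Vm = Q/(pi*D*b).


Vm = 12.2 / (pi * 1.5 * 0.28) = 9.2461 m/s


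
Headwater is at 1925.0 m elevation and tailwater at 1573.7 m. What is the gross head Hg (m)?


Hg = 1925.0 - 1573.7 = 351.3000 m


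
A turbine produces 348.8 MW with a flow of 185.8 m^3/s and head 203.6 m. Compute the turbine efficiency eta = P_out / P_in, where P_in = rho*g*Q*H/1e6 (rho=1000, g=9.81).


P_in = 1000 * 9.81 * 185.8 * 203.6 / 1e6 = 371.1013 MW
eta = 348.8 / 371.1013 = 0.9399


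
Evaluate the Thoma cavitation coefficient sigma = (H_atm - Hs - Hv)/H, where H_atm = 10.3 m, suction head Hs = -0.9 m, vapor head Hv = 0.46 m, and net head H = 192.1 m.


sigma = (10.3 - (-0.9) - 0.46) / 192.1 = 0.0559


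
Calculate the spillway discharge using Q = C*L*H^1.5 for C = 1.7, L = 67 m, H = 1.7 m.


Q = 1.7 * 67 * 1.7^1.5 = 252.4626 m^3/s


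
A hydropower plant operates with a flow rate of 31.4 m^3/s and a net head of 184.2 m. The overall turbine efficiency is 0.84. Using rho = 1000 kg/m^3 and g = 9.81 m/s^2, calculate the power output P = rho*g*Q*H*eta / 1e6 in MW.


P = 1000 * 9.81 * 31.4 * 184.2 * 0.84 / 1e6 = 47.6615 MW


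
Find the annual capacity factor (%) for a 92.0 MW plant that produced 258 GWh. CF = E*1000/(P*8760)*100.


CF = 258 * 1000 / (92.0 * 8760) * 100 = 32.0131 %


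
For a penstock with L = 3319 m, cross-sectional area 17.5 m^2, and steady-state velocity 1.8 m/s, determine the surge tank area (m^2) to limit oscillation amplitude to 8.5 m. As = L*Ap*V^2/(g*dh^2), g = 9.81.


As = 3319 * 17.5 * 1.8^2 / (9.81 * 8.5^2) = 265.5116 m^2


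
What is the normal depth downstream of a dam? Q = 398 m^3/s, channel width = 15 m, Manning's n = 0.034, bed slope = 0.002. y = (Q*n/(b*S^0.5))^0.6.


y = (398 * 0.034 / (15 * 0.002^0.5))^0.6 = 6.0653 m


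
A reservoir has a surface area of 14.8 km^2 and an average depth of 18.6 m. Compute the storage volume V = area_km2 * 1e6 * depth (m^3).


V = 14.8 * 1e6 * 18.6 = 2.7528e+08 m^3


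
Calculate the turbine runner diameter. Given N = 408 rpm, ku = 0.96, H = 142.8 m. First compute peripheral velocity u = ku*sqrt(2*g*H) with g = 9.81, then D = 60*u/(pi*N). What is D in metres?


u = 0.96 * sqrt(2*9.81*142.8) = 50.8142 m/s
D = 60 * 50.8142 / (pi * 408) = 2.3786 m


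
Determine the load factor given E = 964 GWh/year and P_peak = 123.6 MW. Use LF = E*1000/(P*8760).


LF = 964 * 1000 / (123.6 * 8760) = 0.8903


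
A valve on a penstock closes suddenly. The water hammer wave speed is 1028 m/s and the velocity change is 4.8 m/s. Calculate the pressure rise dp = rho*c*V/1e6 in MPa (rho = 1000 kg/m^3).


dp = 1000 * 1028 * 4.8 / 1e6 = 4.9344 MPa


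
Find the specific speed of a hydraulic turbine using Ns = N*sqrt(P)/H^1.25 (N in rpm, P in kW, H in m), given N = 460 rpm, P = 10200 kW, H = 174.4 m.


Ns = 460 * 10200^0.5 / 174.4^1.25 = 73.3035


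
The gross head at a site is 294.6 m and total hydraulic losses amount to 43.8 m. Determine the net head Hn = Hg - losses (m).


Hn = 294.6 - 43.8 = 250.8000 m


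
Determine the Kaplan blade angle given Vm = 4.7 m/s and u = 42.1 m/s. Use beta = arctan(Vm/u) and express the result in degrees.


beta = arctan(4.7 / 42.1) = 6.3701 degrees


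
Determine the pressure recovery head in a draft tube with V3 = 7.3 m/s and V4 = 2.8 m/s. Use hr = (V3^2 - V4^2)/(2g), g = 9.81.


hr = (7.3^2 - 2.8^2) / (2*9.81) = 2.3165 m


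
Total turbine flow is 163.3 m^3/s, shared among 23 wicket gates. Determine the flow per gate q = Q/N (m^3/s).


q = 163.3 / 23 = 7.1000 m^3/s


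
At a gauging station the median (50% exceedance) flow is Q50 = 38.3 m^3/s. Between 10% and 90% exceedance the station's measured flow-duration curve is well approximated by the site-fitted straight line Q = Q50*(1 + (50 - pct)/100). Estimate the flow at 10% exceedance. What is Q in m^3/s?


Q = 38.3 * (1 + (50 - 10)/100) = 53.6200 m^3/s


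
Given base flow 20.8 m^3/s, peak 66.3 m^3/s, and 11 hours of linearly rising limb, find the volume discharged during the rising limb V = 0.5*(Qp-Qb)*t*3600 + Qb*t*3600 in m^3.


V = 0.5*(66.3 - 20.8)*11*3600 + 20.8*11*3600 = 1.7246e+06 m^3


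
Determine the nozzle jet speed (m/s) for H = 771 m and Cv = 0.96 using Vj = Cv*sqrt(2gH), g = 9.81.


Vj = 0.96 * sqrt(2*9.81*771) = 118.0723 m/s


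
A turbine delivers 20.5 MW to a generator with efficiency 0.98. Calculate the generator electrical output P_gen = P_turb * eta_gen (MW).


P_gen = 20.5 * 0.98 = 20.0900 MW


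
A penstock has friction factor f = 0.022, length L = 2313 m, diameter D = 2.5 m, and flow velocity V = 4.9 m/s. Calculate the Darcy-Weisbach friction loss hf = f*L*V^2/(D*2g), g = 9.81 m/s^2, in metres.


hf = 0.022 * 2313 * 4.9^2 / (2.5 * 2 * 9.81) = 24.9087 m


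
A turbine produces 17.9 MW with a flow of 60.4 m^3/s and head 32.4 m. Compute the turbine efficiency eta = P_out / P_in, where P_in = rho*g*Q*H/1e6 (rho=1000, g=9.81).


P_in = 1000 * 9.81 * 60.4 * 32.4 / 1e6 = 19.1978 MW
eta = 17.9 / 19.1978 = 0.9324


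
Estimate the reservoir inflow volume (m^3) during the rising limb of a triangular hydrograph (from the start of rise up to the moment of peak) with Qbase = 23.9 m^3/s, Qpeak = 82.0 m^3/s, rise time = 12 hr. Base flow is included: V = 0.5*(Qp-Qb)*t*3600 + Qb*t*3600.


V = 0.5*(82.0 - 23.9)*12*3600 + 23.9*12*3600 = 2.2874e+06 m^3


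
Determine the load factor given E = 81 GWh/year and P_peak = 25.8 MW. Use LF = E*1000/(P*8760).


LF = 81 * 1000 / (25.8 * 8760) = 0.3584


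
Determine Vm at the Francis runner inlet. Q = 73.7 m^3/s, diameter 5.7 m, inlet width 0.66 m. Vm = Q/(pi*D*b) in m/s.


Vm = 73.7 / (pi * 5.7 * 0.66) = 6.2359 m/s


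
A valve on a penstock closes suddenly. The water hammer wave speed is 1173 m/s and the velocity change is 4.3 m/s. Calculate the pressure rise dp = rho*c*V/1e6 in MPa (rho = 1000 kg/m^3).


dp = 1000 * 1173 * 4.3 / 1e6 = 5.0439 MPa


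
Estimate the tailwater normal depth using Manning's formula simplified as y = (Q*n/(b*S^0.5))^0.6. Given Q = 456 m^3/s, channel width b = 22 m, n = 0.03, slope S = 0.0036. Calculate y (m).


y = (456 * 0.03 / (22 * 0.0036^0.5))^0.6 = 4.0673 m


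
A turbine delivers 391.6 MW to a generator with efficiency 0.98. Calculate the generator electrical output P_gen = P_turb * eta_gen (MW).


P_gen = 391.6 * 0.98 = 383.7680 MW


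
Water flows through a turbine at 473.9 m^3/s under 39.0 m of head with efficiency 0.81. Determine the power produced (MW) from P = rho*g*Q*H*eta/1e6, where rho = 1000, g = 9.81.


P = 1000 * 9.81 * 473.9 * 39.0 * 0.81 / 1e6 = 146.8606 MW


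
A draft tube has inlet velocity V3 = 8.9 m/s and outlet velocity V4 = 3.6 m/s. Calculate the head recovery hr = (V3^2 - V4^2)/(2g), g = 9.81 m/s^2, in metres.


hr = (8.9^2 - 3.6^2) / (2*9.81) = 3.3767 m


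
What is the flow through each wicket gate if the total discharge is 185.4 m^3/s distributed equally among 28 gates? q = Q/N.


q = 185.4 / 28 = 6.6214 m^3/s


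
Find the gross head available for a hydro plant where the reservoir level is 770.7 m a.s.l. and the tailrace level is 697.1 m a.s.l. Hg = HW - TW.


Hg = 770.7 - 697.1 = 73.6000 m


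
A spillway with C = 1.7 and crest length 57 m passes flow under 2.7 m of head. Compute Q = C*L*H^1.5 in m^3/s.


Q = 1.7 * 57 * 2.7^1.5 = 429.9020 m^3/s


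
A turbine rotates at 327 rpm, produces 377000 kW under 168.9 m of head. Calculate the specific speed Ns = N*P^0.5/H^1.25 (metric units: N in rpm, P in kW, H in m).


Ns = 327 * 377000^0.5 / 168.9^1.25 = 329.7474


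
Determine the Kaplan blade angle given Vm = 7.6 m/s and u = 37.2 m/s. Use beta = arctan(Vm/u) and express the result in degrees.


beta = arctan(7.6 / 37.2) = 11.5467 degrees


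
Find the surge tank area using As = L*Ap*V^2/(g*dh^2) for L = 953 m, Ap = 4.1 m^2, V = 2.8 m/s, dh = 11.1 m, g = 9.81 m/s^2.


As = 953 * 4.1 * 2.8^2 / (9.81 * 11.1^2) = 25.3442 m^2


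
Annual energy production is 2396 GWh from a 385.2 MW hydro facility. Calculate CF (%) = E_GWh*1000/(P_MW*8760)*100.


CF = 2396 * 1000 / (385.2 * 8760) * 100 = 71.0062 %


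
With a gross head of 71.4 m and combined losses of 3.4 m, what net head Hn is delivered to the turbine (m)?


Hn = 71.4 - 3.4 = 68.0000 m


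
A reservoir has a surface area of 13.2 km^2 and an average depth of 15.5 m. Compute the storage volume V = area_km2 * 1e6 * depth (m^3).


V = 13.2 * 1e6 * 15.5 = 2.0460e+08 m^3


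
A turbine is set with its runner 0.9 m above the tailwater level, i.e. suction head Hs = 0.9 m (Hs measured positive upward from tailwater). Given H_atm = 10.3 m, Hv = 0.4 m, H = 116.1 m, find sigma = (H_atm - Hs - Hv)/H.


sigma = (10.3 - 0.9 - 0.4) / 116.1 = 0.0775


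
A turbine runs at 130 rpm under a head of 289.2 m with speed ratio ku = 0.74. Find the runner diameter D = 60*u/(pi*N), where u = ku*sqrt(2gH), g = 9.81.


u = 0.74 * sqrt(2*9.81*289.2) = 55.7417 m/s
D = 60 * 55.7417 / (pi * 130) = 8.1891 m


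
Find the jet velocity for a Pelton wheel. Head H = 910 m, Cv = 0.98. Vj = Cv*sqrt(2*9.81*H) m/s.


Vj = 0.98 * sqrt(2*9.81*910) = 130.9472 m/s


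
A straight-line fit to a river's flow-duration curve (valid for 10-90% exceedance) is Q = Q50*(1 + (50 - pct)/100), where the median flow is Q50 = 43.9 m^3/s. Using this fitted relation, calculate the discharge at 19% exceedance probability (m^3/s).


Q = 43.9 * (1 + (50 - 19)/100) = 57.5090 m^3/s


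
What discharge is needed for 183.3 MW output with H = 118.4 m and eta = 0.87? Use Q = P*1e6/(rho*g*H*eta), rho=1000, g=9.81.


Q = 183.3 * 1e6 / (1000 * 9.81 * 118.4 * 0.87) = 181.3938 m^3/s


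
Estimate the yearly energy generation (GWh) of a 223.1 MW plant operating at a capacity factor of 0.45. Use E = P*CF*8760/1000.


E = 223.1 * 0.45 * 8760 / 1000 = 879.4602 GWh


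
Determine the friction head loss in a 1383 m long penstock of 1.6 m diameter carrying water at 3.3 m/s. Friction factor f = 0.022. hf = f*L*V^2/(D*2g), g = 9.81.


hf = 0.022 * 1383 * 3.3^2 / (1.6 * 2 * 9.81) = 10.5549 m


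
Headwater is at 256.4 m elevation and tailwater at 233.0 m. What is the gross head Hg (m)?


Hg = 256.4 - 233.0 = 23.4000 m


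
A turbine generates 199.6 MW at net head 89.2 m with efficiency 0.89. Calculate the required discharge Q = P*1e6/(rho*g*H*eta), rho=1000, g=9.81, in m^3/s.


Q = 199.6 * 1e6 / (1000 * 9.81 * 89.2 * 0.89) = 256.2930 m^3/s


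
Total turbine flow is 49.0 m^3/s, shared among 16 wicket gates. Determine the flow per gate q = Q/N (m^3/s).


q = 49.0 / 16 = 3.0625 m^3/s


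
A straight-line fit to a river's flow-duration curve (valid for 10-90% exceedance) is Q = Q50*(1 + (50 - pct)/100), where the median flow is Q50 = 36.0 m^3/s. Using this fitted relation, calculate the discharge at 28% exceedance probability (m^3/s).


Q = 36.0 * (1 + (50 - 28)/100) = 43.9200 m^3/s


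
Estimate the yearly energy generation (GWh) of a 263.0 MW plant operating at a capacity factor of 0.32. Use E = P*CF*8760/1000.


E = 263.0 * 0.32 * 8760 / 1000 = 737.2416 GWh


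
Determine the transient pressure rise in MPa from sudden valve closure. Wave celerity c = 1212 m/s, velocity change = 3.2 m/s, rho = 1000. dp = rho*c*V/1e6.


dp = 1000 * 1212 * 3.2 / 1e6 = 3.8784 MPa


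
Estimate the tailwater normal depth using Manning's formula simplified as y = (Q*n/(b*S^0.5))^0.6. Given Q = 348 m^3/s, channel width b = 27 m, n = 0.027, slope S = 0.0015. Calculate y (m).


y = (348 * 0.027 / (27 * 0.0015^0.5))^0.6 = 3.7335 m


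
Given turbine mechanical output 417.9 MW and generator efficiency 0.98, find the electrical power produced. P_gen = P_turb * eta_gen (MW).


P_gen = 417.9 * 0.98 = 409.5420 MW


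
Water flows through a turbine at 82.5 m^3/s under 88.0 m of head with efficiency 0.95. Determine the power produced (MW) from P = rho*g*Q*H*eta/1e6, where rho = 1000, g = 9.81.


P = 1000 * 9.81 * 82.5 * 88.0 * 0.95 / 1e6 = 67.6596 MW


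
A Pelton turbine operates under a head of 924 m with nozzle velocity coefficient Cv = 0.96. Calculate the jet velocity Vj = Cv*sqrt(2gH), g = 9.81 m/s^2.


Vj = 0.96 * sqrt(2*9.81*924) = 129.2578 m/s


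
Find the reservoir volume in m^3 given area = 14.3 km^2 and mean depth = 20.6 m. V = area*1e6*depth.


V = 14.3 * 1e6 * 20.6 = 2.9458e+08 m^3


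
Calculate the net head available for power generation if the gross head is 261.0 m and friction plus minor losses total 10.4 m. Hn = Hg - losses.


Hn = 261.0 - 10.4 = 250.6000 m


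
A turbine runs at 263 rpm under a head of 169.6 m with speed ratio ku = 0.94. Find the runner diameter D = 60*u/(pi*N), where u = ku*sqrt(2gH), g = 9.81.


u = 0.94 * sqrt(2*9.81*169.6) = 54.2238 m/s
D = 60 * 54.2238 / (pi * 263) = 3.9376 m


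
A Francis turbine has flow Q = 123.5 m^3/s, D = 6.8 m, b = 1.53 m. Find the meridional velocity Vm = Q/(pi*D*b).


Vm = 123.5 / (pi * 6.8 * 1.53) = 3.7785 m/s


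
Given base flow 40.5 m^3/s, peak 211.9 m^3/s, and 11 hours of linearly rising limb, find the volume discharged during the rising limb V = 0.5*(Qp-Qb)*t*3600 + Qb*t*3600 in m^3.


V = 0.5*(211.9 - 40.5)*11*3600 + 40.5*11*3600 = 4.9975e+06 m^3


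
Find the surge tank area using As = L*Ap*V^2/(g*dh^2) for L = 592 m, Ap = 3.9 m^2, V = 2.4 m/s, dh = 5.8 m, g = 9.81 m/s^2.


As = 592 * 3.9 * 2.4^2 / (9.81 * 5.8^2) = 40.2980 m^2


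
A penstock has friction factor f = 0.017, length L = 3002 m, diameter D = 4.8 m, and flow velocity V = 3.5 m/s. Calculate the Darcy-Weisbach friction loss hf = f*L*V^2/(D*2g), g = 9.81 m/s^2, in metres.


hf = 0.017 * 3002 * 3.5^2 / (4.8 * 2 * 9.81) = 6.6383 m


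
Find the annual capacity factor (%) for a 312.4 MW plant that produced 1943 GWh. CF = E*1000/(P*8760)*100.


CF = 1943 * 1000 / (312.4 * 8760) * 100 = 70.9999 %


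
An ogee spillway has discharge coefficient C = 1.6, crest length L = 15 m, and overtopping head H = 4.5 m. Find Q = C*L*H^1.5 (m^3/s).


Q = 1.6 * 15 * 4.5^1.5 = 229.1026 m^3/s


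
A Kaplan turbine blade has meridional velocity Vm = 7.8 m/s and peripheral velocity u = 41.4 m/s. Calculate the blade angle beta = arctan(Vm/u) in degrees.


beta = arctan(7.8 / 41.4) = 10.6698 degrees


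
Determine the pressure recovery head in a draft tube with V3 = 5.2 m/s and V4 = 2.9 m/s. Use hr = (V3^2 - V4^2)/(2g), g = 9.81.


hr = (5.2^2 - 2.9^2) / (2*9.81) = 0.9495 m


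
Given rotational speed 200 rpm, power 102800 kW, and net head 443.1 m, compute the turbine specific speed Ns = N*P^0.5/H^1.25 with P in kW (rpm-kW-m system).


Ns = 200 * 102800^0.5 / 443.1^1.25 = 31.5427


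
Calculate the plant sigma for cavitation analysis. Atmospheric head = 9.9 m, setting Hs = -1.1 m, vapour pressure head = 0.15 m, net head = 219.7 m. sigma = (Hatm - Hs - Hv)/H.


sigma = (9.9 - (-1.1) - 0.15) / 219.7 = 0.0494


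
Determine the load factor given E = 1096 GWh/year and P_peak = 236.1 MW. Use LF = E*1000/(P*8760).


LF = 1096 * 1000 / (236.1 * 8760) = 0.5299


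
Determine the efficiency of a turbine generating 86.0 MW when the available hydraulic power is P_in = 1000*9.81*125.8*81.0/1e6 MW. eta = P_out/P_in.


P_in = 1000 * 9.81 * 125.8 * 81.0 / 1e6 = 99.9619 MW
eta = 86.0 / 99.9619 = 0.8603


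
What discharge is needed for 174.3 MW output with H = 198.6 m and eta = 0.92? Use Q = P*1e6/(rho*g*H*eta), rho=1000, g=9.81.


Q = 174.3 * 1e6 / (1000 * 9.81 * 198.6 * 0.92) = 97.2437 m^3/s


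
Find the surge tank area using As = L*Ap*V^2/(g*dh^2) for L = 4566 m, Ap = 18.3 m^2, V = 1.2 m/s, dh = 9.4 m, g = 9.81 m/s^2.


As = 4566 * 18.3 * 1.2^2 / (9.81 * 9.4^2) = 138.8113 m^2


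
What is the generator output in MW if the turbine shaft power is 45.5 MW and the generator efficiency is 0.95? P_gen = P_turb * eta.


P_gen = 45.5 * 0.95 = 43.2250 MW


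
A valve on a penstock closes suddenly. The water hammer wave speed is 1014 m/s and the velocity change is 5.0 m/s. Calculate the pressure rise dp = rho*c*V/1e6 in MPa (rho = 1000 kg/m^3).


dp = 1000 * 1014 * 5.0 / 1e6 = 5.0700 MPa


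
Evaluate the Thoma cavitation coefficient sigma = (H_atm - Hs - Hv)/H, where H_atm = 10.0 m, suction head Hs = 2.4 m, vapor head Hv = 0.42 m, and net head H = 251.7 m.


sigma = (10.0 - 2.4 - 0.42) / 251.7 = 0.0285


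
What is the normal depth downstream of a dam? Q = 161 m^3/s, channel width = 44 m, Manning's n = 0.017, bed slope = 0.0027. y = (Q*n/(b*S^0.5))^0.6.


y = (161 * 0.017 / (44 * 0.0027^0.5))^0.6 = 1.1140 m


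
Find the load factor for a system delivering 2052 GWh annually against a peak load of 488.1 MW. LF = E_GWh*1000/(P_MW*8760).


LF = 2052 * 1000 / (488.1 * 8760) = 0.4799


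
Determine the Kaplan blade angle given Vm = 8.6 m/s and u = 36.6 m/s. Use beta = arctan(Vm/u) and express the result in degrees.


beta = arctan(8.6 / 36.6) = 13.2231 degrees


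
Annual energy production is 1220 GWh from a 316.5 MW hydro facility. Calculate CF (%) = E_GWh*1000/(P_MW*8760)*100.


CF = 1220 * 1000 / (316.5 * 8760) * 100 = 44.0030 %


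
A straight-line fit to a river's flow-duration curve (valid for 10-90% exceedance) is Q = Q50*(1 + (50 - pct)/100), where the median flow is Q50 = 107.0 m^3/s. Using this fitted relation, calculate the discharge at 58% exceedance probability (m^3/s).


Q = 107.0 * (1 + (50 - 58)/100) = 98.4400 m^3/s


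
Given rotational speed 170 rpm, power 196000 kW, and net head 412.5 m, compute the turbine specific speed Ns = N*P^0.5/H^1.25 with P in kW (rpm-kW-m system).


Ns = 170 * 196000^0.5 / 412.5^1.25 = 40.4853


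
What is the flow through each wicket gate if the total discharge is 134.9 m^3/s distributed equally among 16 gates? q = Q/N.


q = 134.9 / 16 = 8.4313 m^3/s


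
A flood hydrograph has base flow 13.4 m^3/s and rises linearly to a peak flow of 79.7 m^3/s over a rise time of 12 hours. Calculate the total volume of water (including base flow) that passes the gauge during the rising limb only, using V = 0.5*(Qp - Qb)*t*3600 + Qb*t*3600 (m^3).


V = 0.5*(79.7 - 13.4)*12*3600 + 13.4*12*3600 = 2.0110e+06 m^3


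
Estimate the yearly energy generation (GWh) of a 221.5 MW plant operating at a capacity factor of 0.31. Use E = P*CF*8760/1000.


E = 221.5 * 0.31 * 8760 / 1000 = 601.5054 GWh


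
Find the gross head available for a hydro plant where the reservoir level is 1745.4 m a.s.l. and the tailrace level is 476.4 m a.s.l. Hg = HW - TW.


Hg = 1745.4 - 476.4 = 1269.0000 m


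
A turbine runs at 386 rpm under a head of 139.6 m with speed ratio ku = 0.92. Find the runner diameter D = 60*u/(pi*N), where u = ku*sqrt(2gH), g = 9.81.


u = 0.92 * sqrt(2*9.81*139.6) = 48.1482 m/s
D = 60 * 48.1482 / (pi * 386) = 2.3823 m


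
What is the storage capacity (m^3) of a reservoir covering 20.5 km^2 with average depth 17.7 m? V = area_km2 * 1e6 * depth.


V = 20.5 * 1e6 * 17.7 = 3.6285e+08 m^3


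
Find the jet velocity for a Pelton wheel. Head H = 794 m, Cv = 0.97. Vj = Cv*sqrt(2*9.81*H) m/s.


Vj = 0.97 * sqrt(2*9.81*794) = 121.0686 m/s


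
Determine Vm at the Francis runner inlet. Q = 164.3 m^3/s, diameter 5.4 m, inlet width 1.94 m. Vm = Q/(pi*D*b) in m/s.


Vm = 164.3 / (pi * 5.4 * 1.94) = 4.9922 m/s


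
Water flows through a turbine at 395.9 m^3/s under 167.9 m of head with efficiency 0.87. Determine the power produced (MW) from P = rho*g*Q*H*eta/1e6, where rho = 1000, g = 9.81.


P = 1000 * 9.81 * 395.9 * 167.9 * 0.87 / 1e6 = 567.3152 MW


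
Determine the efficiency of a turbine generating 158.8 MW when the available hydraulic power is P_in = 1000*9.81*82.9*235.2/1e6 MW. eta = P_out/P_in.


P_in = 1000 * 9.81 * 82.9 * 235.2 / 1e6 = 191.2762 MW
eta = 158.8 / 191.2762 = 0.8302


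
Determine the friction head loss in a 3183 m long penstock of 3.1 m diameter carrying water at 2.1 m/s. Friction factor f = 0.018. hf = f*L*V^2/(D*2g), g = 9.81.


hf = 0.018 * 3183 * 2.1^2 / (3.1 * 2 * 9.81) = 4.1542 m


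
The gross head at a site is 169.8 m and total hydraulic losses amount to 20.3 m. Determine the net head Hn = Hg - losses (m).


Hn = 169.8 - 20.3 = 149.5000 m


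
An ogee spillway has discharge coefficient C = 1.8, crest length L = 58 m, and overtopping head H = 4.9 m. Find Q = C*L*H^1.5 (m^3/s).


Q = 1.8 * 58 * 4.9^1.5 = 1132.3863 m^3/s


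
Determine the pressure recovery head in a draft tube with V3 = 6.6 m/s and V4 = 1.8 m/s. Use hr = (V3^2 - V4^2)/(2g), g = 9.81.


hr = (6.6^2 - 1.8^2) / (2*9.81) = 2.0550 m


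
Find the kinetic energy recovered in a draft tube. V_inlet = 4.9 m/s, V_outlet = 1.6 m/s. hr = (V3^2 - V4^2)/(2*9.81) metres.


hr = (4.9^2 - 1.6^2) / (2*9.81) = 1.0933 m


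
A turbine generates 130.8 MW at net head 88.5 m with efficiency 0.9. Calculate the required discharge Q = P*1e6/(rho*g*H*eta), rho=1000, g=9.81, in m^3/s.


Q = 130.8 * 1e6 / (1000 * 9.81 * 88.5 * 0.9) = 167.3990 m^3/s


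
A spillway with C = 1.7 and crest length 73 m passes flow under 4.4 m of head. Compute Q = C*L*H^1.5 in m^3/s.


Q = 1.7 * 73 * 4.4^1.5 = 1145.3832 m^3/s


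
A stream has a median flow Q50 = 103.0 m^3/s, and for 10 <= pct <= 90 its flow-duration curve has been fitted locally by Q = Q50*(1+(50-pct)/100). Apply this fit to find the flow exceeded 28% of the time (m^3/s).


Q = 103.0 * (1 + (50 - 28)/100) = 125.6600 m^3/s


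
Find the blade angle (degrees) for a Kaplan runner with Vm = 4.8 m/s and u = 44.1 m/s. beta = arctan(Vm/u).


beta = arctan(4.8 / 44.1) = 6.2118 degrees


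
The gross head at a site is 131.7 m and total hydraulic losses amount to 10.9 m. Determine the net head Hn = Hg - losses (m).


Hn = 131.7 - 10.9 = 120.8000 m


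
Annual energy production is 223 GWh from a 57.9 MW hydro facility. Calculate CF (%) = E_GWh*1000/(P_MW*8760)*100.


CF = 223 * 1000 / (57.9 * 8760) * 100 = 43.9665 %


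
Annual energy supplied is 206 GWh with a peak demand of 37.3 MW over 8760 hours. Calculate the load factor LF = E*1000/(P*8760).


LF = 206 * 1000 / (37.3 * 8760) = 0.6305


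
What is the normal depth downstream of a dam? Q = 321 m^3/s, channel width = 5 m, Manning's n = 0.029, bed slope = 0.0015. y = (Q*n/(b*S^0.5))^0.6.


y = (321 * 0.029 / (5 * 0.0015^0.5))^0.6 = 10.2125 m


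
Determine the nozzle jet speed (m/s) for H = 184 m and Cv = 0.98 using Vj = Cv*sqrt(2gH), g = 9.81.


Vj = 0.98 * sqrt(2*9.81*184) = 58.8823 m/s


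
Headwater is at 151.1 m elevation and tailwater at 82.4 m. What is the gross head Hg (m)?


Hg = 151.1 - 82.4 = 68.7000 m


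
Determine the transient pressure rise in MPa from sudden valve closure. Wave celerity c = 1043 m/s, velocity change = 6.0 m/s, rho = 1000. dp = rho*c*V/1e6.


dp = 1000 * 1043 * 6.0 / 1e6 = 6.2580 MPa


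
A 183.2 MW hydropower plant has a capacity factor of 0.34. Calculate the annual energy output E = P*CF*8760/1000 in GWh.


E = 183.2 * 0.34 * 8760 / 1000 = 545.6429 GWh


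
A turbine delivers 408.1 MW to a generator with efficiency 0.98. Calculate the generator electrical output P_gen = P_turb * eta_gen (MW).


P_gen = 408.1 * 0.98 = 399.9380 MW


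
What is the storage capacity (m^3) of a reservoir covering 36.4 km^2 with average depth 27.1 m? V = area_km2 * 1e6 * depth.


V = 36.4 * 1e6 * 27.1 = 9.8644e+08 m^3


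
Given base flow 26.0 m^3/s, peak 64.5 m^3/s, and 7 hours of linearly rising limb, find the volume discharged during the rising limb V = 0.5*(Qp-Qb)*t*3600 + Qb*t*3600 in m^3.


V = 0.5*(64.5 - 26.0)*7*3600 + 26.0*7*3600 = 1.1403e+06 m^3


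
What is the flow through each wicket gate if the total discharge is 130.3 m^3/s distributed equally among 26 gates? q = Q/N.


q = 130.3 / 26 = 5.0115 m^3/s


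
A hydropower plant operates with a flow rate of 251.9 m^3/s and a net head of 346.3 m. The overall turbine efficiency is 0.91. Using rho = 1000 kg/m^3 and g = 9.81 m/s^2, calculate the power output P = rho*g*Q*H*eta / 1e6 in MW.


P = 1000 * 9.81 * 251.9 * 346.3 * 0.91 / 1e6 = 778.7374 MW


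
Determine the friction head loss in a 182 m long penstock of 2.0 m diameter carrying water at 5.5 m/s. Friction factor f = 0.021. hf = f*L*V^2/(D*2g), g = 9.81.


hf = 0.021 * 182 * 5.5^2 / (2.0 * 2 * 9.81) = 2.9464 m


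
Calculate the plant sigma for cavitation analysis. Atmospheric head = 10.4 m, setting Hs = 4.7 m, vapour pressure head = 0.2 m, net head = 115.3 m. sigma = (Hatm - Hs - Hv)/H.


sigma = (10.4 - 4.7 - 0.2) / 115.3 = 0.0477


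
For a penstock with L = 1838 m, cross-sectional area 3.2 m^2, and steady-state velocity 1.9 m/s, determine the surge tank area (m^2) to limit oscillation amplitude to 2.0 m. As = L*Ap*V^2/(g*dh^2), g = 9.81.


As = 1838 * 3.2 * 1.9^2 / (9.81 * 2.0^2) = 541.0952 m^2


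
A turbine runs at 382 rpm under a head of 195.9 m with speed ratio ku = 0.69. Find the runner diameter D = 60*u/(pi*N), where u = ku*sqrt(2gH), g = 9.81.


u = 0.69 * sqrt(2*9.81*195.9) = 42.7775 m/s
D = 60 * 42.7775 / (pi * 382) = 2.1387 m


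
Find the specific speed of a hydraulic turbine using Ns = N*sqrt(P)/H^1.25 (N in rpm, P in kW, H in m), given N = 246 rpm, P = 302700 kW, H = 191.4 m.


Ns = 246 * 302700^0.5 / 191.4^1.25 = 190.1139


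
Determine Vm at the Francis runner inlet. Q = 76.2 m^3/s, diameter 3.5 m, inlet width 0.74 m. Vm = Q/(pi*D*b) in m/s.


Vm = 76.2 / (pi * 3.5 * 0.74) = 9.3649 m/s


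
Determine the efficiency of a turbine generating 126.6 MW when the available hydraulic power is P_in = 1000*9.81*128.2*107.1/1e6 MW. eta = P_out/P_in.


P_in = 1000 * 9.81 * 128.2 * 107.1 / 1e6 = 134.6935 MW
eta = 126.6 / 134.6935 = 0.9399


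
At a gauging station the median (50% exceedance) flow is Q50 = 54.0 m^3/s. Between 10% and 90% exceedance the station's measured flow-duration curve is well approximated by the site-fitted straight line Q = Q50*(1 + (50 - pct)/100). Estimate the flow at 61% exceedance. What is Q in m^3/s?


Q = 54.0 * (1 + (50 - 61)/100) = 48.0600 m^3/s


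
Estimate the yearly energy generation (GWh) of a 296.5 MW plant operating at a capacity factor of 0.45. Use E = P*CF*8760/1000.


E = 296.5 * 0.45 * 8760 / 1000 = 1168.8030 GWh


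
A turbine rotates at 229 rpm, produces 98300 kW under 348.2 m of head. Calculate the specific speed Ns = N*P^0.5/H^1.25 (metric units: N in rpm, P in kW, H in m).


Ns = 229 * 98300^0.5 / 348.2^1.25 = 47.7338


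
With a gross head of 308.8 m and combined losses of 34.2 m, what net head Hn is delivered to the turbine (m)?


Hn = 308.8 - 34.2 = 274.6000 m


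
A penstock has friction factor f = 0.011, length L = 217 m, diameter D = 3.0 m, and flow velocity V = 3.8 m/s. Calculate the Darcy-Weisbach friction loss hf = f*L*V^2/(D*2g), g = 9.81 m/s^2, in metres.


hf = 0.011 * 217 * 3.8^2 / (3.0 * 2 * 9.81) = 0.5856 m


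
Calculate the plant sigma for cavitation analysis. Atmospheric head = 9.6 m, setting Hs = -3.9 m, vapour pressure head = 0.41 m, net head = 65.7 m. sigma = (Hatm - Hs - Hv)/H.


sigma = (9.6 - (-3.9) - 0.41) / 65.7 = 0.1992


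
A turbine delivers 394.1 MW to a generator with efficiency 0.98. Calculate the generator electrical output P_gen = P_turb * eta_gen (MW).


P_gen = 394.1 * 0.98 = 386.2180 MW


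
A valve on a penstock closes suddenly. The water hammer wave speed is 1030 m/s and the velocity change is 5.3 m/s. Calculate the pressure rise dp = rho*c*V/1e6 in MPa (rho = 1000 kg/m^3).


dp = 1000 * 1030 * 5.3 / 1e6 = 5.4590 MPa


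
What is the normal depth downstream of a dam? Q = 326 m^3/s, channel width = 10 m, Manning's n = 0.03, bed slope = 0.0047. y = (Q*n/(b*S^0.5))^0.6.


y = (326 * 0.03 / (10 * 0.0047^0.5))^0.6 = 4.9269 m


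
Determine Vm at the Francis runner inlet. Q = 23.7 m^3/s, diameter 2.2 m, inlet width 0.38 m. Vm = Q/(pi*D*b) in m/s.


Vm = 23.7 / (pi * 2.2 * 0.38) = 9.0239 m/s


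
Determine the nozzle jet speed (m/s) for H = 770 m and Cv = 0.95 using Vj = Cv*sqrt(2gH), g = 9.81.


Vj = 0.95 * sqrt(2*9.81*770) = 116.7666 m/s


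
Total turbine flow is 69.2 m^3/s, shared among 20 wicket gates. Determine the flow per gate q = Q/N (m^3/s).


q = 69.2 / 20 = 3.4600 m^3/s


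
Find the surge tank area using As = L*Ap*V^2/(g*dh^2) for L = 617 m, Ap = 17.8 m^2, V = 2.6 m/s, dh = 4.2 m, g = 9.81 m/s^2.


As = 617 * 17.8 * 2.6^2 / (9.81 * 4.2^2) = 429.0267 m^2


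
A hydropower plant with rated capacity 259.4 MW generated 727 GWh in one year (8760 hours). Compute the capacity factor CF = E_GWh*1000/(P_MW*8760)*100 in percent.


CF = 727 * 1000 / (259.4 * 8760) * 100 = 31.9934 %


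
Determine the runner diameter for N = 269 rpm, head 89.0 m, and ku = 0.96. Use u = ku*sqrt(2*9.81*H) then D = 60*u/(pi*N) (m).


u = 0.96 * sqrt(2*9.81*89.0) = 40.1158 m/s
D = 60 * 40.1158 / (pi * 269) = 2.8482 m


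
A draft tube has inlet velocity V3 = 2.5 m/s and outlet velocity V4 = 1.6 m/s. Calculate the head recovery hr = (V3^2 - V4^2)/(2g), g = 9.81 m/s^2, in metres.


hr = (2.5^2 - 1.6^2) / (2*9.81) = 0.1881 m


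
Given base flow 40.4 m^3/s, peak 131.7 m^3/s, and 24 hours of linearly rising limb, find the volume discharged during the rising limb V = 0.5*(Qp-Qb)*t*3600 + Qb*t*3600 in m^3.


V = 0.5*(131.7 - 40.4)*24*3600 + 40.4*24*3600 = 7.4347e+06 m^3


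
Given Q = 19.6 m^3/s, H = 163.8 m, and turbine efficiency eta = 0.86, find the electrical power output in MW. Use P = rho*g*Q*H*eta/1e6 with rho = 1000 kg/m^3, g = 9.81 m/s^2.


P = 1000 * 9.81 * 19.6 * 163.8 * 0.86 / 1e6 = 27.0855 MW


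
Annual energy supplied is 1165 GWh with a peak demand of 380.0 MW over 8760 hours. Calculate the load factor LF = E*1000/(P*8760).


LF = 1165 * 1000 / (380.0 * 8760) = 0.3500


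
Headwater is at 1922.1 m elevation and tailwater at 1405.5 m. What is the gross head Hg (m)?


Hg = 1922.1 - 1405.5 = 516.6000 m


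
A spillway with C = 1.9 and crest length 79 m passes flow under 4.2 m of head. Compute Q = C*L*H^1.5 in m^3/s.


Q = 1.9 * 79 * 4.2^1.5 = 1291.9765 m^3/s


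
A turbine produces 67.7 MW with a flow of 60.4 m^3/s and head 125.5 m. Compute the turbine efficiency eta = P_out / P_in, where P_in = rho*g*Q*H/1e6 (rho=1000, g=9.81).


P_in = 1000 * 9.81 * 60.4 * 125.5 / 1e6 = 74.3618 MW
eta = 67.7 / 74.3618 = 0.9104


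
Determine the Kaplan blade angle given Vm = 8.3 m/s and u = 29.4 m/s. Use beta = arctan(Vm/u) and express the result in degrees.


beta = arctan(8.3 / 29.4) = 15.7651 degrees


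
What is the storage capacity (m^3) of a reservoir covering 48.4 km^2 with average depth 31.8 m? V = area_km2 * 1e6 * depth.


V = 48.4 * 1e6 * 31.8 = 1.5391e+09 m^3


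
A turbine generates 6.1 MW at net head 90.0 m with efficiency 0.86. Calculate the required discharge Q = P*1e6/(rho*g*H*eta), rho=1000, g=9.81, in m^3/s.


Q = 6.1 * 1e6 / (1000 * 9.81 * 90.0 * 0.86) = 8.0338 m^3/s


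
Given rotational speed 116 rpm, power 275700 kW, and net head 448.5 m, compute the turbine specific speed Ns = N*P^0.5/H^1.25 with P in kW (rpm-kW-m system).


Ns = 116 * 275700^0.5 / 448.5^1.25 = 29.5103


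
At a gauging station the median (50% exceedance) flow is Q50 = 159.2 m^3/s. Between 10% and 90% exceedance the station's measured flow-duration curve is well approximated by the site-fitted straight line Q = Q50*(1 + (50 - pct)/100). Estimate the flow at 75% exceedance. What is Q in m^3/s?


Q = 159.2 * (1 + (50 - 75)/100) = 119.4000 m^3/s


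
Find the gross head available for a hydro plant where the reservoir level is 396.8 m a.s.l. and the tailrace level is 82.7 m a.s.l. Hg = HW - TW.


Hg = 396.8 - 82.7 = 314.1000 m


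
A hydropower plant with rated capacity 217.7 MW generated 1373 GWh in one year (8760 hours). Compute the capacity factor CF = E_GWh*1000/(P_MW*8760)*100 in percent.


CF = 1373 * 1000 / (217.7 * 8760) * 100 = 71.9959 %


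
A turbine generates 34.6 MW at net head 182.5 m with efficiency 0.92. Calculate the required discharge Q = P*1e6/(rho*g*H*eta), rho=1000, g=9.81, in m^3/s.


Q = 34.6 * 1e6 / (1000 * 9.81 * 182.5 * 0.92) = 21.0066 m^3/s


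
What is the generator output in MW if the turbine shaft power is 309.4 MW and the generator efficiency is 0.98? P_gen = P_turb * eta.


P_gen = 309.4 * 0.98 = 303.2120 MW


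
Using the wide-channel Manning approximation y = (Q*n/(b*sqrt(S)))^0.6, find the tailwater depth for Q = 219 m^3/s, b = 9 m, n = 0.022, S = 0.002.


y = (219 * 0.022 / (9 * 0.002^0.5))^0.6 = 4.4347 m


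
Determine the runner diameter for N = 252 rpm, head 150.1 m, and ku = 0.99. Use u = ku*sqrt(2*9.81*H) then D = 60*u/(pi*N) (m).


u = 0.99 * sqrt(2*9.81*150.1) = 53.7248 m/s
D = 60 * 53.7248 / (pi * 252) = 4.0717 m
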